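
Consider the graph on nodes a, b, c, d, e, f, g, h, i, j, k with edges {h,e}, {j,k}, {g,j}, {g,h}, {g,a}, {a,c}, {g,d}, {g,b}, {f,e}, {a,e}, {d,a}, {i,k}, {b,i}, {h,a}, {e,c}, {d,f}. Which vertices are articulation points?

g

Removing g increases the component count from 1 to 2, so g is a cut vertex.
By contrast removing k leaves 1 component; it is not a cut vertex. No other vertex is a cut vertex either.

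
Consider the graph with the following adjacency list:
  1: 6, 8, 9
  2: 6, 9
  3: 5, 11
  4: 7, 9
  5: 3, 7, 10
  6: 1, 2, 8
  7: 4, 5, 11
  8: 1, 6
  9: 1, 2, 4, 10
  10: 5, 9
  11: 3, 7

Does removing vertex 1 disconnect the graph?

No

Deleting 1 leaves 1 component (was 1) (its neighbors 6, 8, 9 remain connected to each other), so 1 is not a cut vertex.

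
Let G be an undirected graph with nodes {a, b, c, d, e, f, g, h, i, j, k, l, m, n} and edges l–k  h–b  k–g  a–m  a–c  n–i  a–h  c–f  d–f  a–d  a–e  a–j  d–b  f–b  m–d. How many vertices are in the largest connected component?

Starting from i we can reach i, n. That is one component of size 2.
Starting from g we can reach g, k, l. That is one component of size 3.
Starting from a we can reach a, b, c, d, e, f, h, j, m. That is one component of size 9.
The largest has 9 vertices.

9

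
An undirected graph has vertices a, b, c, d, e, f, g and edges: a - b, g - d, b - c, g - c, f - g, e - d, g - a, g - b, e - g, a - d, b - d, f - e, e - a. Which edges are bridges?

none

The edges on the cycle e-g-b-d-e are not bridges since each lies on that cycle.
Every edge lies on some cycle, so there are no bridges.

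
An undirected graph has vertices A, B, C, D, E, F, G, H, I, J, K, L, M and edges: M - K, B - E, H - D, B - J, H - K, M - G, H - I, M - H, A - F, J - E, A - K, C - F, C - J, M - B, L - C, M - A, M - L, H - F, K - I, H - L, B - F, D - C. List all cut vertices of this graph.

M

Removing M increases the component count from 1 to 2, so M is a cut vertex.
By contrast removing I leaves 1 component; it is not a cut vertex. No other vertex is a cut vertex either.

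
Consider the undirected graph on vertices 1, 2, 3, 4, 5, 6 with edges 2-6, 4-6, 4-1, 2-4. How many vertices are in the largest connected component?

4

3 is isolated — a component by itself.
5 is isolated — a component by itself.
Starting from 1 we can reach 1, 2, 4, 6. That is one component of size 4.
The largest has 4 vertices.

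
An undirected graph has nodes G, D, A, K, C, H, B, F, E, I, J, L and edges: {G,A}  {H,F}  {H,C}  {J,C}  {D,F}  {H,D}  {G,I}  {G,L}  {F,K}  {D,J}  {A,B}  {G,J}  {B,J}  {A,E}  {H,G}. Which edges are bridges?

A-E, F-K, G-I, G-L

The edges on the cycle H-G-A-B-J-C-H are not bridges since each lies on that cycle.
But removing F—K disconnects F from K; removing G—I disconnects G from I; removing G—L disconnects G from L; removing A—E disconnects A from E — these are bridges.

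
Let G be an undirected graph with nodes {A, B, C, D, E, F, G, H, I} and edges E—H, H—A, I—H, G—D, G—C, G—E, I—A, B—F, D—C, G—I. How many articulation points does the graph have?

1

Removing G increases the component count from 2 to 3, so G is a cut vertex.
By contrast removing A leaves 2 components; it is not a cut vertex. No other vertex is a cut vertex either.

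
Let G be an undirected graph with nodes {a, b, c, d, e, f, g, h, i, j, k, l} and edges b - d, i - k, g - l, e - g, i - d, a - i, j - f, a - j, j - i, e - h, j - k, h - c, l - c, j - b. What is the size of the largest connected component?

7

Starting from c we can reach c, e, g, h, l. That is one component of size 5.
Starting from a we can reach a, b, d, f, i, j, k. That is one component of size 7.
The largest has 7 vertices.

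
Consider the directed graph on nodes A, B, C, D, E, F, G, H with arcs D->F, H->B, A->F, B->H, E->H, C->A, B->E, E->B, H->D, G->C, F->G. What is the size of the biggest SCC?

{A, C, F, G} are all mutually reachable — one SCC of size 4.
{B, E, H} are all mutually reachable — one SCC of size 3.
{D} is an SCC by itself.
The largest has 4 vertices.

4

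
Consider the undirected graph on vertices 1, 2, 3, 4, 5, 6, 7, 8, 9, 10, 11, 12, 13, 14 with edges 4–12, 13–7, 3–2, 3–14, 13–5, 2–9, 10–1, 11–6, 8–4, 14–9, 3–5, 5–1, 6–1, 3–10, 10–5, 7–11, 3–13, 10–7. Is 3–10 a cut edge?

After removing 3–10, the path 3-5-10 still connects them, so the edge is not a bridge.

No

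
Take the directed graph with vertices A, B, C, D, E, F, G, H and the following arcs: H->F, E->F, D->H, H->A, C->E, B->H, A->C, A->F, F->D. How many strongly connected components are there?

3

{A, C, D, E, F, H} are all mutually reachable — one SCC of size 6.
{G} is an SCC by itself.
{B} is an SCC by itself.
That gives 3 strongly connected components.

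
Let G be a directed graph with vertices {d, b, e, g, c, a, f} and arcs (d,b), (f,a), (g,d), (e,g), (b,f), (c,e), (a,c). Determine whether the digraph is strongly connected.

From a we can reach every vertex (a, b, c, d, e, f, g), and every vertex can reach a (a, b, c, d, e, f, g). So the whole graph is one strongly connected component.

Yes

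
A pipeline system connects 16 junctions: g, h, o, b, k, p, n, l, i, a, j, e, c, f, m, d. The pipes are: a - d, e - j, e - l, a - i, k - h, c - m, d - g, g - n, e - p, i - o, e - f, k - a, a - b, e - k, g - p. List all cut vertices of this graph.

a, e, g, i, k

Removing a increases the component count from 2 to 4, so a is a cut vertex.
Removing e increases the component count from 2 to 5, so e is a cut vertex.
Removing g increases the component count from 2 to 3, so g is a cut vertex.
Likewise i, k are cut vertices.
By contrast removing h leaves 2 components; it is not a cut vertex. No other vertex is a cut vertex either.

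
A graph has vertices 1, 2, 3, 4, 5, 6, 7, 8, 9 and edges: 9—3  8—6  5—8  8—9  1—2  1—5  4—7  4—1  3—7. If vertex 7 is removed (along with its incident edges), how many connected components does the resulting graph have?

With 7 gone, the remaining components are: {1, 2, 3, 4, 5, 6, 8, 9}.
That is 1 component.

1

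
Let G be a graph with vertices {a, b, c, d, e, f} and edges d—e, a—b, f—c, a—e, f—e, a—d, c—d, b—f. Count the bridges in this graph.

The edges on the cycle a-b-f-c-d-a are not bridges since each lies on that cycle.
Every edge lies on some cycle, so there are no bridges.

0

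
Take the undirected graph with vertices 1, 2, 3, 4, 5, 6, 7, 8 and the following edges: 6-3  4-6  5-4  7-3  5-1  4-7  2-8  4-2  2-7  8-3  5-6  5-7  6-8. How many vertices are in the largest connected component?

8

Starting from 1 we can reach 1, 2, 3, 4, 5, 6, 7, 8. That is one component of size 8.
The largest has 8 vertices.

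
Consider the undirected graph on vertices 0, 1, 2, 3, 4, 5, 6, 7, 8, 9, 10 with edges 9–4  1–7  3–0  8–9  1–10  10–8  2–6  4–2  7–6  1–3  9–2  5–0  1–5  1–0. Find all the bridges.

none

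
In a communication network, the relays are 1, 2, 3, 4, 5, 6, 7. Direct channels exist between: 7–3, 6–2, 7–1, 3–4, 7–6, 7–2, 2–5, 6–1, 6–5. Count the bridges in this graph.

2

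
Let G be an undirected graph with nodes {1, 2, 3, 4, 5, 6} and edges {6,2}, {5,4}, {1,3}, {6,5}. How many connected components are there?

Starting from 1 we can reach 1, 3. That is one component of size 2.
Starting from 2 we can reach 2, 4, 5, 6. That is one component of size 4.
Total: 2 components.

2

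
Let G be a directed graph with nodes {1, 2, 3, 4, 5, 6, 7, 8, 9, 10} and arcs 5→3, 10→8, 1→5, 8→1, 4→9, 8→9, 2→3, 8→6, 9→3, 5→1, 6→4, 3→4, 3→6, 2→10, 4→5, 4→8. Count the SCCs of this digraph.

4

{1, 3, 4, 5, 6, 8, 9} are all mutually reachable — one SCC of size 7.
{7} is an SCC by itself.
{10} is an SCC by itself.
{2} is an SCC by itself.
That gives 4 strongly connected components.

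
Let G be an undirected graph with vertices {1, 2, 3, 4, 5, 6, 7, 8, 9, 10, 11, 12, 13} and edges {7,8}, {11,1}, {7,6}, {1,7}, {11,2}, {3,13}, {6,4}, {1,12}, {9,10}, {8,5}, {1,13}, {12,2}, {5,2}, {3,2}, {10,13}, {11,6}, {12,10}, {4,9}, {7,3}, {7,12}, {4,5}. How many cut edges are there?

The edges on the cycle 1-7-6-4-9-10-13-1 are not bridges since each lies on that cycle.
Every edge lies on some cycle, so there are no bridges.

0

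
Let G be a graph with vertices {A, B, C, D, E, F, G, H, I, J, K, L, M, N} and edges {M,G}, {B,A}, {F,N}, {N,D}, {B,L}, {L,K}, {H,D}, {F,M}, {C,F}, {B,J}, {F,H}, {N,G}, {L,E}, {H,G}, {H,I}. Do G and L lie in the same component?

No

The component containing G is {C, D, F, G, H, I, M, N}, and L is not in it.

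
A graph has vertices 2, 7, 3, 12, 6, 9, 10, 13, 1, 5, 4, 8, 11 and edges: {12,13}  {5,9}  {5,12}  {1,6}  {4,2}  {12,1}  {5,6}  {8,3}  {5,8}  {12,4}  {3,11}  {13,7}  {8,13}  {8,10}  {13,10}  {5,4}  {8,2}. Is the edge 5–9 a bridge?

Removing 5–9 leaves no path between 5 and 9: the component count goes from 1 to 2. So it is a bridge.

Yes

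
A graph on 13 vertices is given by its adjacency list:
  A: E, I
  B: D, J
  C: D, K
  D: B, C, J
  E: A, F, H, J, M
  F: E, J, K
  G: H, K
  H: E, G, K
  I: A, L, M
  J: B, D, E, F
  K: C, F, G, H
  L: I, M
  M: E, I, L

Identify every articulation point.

Removing E increases the component count from 1 to 2, so E is a cut vertex.
By contrast removing L leaves 1 component; it is not a cut vertex. No other vertex is a cut vertex either.

E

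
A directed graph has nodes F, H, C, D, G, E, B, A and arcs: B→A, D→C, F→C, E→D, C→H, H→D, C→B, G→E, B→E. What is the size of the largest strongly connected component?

5

{B, C, D, E, H} are all mutually reachable — one SCC of size 5.
{F} is an SCC by itself.
{A} is an SCC by itself.
{G} is an SCC by itself.
The largest has 5 vertices.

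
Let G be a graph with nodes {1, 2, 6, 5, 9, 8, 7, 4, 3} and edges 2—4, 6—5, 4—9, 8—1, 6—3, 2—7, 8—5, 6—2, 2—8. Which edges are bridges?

The edges on the cycle 6-2-8-5-6 are not bridges since each lies on that cycle.
But removing 2—7 disconnects 2 from 7; removing 6—3 disconnects 6 from 3; removing 2—4 disconnects 2 from 4; removing 9—4 disconnects 9 from 4 — these are bridges.
In total 5 edges are bridges.

1-8, 2-4, 2-7, 3-6, 4-9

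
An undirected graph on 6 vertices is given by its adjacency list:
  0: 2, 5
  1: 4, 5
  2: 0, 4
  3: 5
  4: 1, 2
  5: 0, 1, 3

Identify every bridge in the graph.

3-5

The edges on the cycle 5-1-4-2-0-5 are not bridges since each lies on that cycle.
But removing 5-3 disconnects 5 from 3 — this is a bridge.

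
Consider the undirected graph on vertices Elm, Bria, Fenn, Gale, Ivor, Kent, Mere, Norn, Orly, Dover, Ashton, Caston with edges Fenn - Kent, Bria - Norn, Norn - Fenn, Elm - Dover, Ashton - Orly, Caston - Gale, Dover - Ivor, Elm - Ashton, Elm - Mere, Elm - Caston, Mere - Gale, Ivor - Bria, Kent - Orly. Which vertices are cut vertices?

Removing Elm increases the component count from 1 to 2, so Elm is a cut vertex.
By contrast removing Norn leaves 1 component; it is not a cut vertex. No other vertex is a cut vertex either.

Elm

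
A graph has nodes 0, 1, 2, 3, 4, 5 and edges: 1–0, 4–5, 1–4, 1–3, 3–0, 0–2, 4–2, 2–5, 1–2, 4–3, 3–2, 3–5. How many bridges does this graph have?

The edges on the cycle 1-4-2-0-3-1 are not bridges since each lies on that cycle.
Every edge lies on some cycle, so there are no bridges.

0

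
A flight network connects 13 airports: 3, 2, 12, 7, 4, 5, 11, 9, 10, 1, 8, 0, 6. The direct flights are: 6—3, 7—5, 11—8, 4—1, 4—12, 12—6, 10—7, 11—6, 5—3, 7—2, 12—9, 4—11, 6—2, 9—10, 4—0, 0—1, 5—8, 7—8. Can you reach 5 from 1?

From 1 we can reach 0, 1, 2, 3, 4, 5, 6, 7, 8, 9, 10, 11, 12, which includes 5.

Yes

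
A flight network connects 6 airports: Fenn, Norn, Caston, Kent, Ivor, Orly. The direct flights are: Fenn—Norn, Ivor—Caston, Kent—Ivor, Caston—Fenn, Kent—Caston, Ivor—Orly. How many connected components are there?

1

Starting from Fenn we can reach Fenn, Ivor, Kent, Norn, Orly, Caston. That is one component of size 6.
Total: 1 component.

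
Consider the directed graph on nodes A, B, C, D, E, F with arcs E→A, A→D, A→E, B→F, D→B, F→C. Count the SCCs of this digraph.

5

{A, E} are all mutually reachable — one SCC of size 2.
{F} is an SCC by itself.
{B} is an SCC by itself.
{D} is an SCC by itself.
{C} is an SCC by itself.
That gives 5 strongly connected components.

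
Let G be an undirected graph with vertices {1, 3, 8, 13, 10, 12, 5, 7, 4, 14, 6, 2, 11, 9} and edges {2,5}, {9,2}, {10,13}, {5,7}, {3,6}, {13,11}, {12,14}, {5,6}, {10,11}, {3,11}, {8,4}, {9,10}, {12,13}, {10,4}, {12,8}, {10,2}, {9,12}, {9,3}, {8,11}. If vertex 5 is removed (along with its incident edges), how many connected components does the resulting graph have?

With 5 gone, the remaining components are: {1}; {7}; {2, 3, 4, 6, 8, 9, 10, 11, 12, 13, 14}.
That is 3 components.

3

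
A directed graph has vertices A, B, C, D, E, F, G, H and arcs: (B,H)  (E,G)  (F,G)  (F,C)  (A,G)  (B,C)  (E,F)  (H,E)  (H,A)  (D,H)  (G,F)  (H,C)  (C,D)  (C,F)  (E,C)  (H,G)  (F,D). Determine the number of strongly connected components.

2

{A, C, D, E, F, G, H} are all mutually reachable — one SCC of size 7.
{B} is an SCC by itself.
That gives 2 strongly connected components.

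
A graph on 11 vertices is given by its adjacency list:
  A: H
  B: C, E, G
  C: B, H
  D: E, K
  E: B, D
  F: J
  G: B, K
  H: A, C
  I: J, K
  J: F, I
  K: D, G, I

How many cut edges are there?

The edges on the cycle D-K-G-B-E-D are not bridges since each lies on that cycle.
But removing H-A disconnects H from A; removing I-J disconnects I from J; removing F-J disconnects F from J; removing B-C disconnects B from C — these are bridges.
In total 6 edges are bridges.

6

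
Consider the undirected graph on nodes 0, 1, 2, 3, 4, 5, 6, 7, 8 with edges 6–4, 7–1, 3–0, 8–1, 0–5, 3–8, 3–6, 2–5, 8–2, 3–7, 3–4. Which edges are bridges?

none

The edges on the cycle 3-6-4-3 are not bridges since each lies on that cycle.
Every edge lies on some cycle, so there are no bridges.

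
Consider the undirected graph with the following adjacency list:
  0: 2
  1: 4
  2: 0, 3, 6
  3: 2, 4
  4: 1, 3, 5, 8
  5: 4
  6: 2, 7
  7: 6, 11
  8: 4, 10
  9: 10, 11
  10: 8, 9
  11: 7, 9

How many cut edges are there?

3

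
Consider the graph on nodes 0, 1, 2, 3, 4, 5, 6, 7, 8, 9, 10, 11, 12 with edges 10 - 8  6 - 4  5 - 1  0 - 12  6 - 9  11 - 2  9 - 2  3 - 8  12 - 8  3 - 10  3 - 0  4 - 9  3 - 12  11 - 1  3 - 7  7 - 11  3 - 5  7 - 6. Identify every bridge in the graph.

The edges on the cycle 6-4-9-6 are not bridges since each lies on that cycle.
Every edge lies on some cycle, so there are no bridges.

none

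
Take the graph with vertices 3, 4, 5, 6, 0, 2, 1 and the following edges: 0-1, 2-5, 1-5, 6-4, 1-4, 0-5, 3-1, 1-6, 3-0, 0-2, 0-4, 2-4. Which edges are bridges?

The edges on the cycle 3-0-2-5-1-3 are not bridges since each lies on that cycle.
Every edge lies on some cycle, so there are no bridges.

none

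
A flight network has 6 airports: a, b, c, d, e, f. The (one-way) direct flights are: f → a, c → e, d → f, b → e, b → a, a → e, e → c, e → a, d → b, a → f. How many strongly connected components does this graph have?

{a, c, e, f} are all mutually reachable — one SCC of size 4.
{d} is an SCC by itself.
{b} is an SCC by itself.
That gives 3 strongly connected components.

3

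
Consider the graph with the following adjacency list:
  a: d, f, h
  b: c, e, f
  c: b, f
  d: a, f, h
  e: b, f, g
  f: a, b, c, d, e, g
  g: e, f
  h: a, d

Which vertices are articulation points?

Removing f increases the component count from 1 to 2, so f is a cut vertex.
By contrast removing d leaves 1 component; it is not a cut vertex. No other vertex is a cut vertex either.

f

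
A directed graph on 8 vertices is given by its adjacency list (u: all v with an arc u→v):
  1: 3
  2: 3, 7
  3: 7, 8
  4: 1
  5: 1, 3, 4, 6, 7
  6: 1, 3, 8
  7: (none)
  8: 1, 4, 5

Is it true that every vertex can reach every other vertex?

There is no directed path from 8 to 2, so the graph is not strongly connected.

No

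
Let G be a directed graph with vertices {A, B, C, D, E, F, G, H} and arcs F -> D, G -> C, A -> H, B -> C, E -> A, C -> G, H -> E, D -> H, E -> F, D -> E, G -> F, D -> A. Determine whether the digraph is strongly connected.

No

There is no directed path from G to B, so the graph is not strongly connected.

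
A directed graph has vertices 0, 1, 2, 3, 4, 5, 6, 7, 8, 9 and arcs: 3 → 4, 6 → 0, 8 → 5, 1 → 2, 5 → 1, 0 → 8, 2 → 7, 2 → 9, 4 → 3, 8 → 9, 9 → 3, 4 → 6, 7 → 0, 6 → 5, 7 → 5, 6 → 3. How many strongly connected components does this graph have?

1

{0, 1, 2, 3, 4, 5, 6, 7, 8, 9} are all mutually reachable — one SCC of size 10.
That gives 1 strongly connected component.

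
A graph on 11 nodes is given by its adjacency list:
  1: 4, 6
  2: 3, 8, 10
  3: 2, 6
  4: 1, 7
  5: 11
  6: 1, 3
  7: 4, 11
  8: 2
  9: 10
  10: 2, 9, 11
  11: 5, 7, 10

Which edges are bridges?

10-9, 11-5, 2-8

The edges on the cycle 1-6-3-2-10-11-7-4-1 are not bridges since each lies on that cycle.
But removing 9-10 disconnects 9 from 10; removing 8-2 disconnects 8 from 2; removing 5-11 disconnects 5 from 11 — these are bridges.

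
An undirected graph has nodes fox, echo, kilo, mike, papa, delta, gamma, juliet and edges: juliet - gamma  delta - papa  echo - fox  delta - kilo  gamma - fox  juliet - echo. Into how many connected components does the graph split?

3

mike is isolated — a component by itself.
Starting from kilo we can reach kilo, papa, delta. That is one component of size 3.
Starting from fox we can reach fox, echo, gamma, juliet. That is one component of size 4.
Total: 3 components.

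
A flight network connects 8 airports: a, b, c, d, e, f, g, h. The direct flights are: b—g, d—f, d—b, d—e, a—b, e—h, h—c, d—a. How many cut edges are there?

The edges on the cycle d-a-b-d are not bridges since each lies on that cycle.
But removing e—h disconnects e from h; removing b—g disconnects b from g; removing h—c disconnects h from c; removing d—e disconnects d from e — these are bridges.
In total 5 edges are bridges.

5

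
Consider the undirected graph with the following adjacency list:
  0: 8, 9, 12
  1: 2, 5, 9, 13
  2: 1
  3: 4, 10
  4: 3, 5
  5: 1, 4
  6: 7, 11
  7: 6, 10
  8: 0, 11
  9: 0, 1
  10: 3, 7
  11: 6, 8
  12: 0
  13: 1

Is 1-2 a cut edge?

Removing 1-2 leaves no path between 1 and 2: the component count goes from 1 to 2. So it is a bridge.

Yes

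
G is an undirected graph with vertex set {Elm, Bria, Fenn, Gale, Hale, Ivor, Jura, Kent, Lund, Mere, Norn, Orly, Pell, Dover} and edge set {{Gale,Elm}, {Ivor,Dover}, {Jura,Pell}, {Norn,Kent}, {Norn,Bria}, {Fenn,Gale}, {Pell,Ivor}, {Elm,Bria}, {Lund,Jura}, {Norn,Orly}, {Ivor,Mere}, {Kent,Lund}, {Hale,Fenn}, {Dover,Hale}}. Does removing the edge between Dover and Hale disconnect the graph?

No

After removing Dover-Hale, the path Dover-Ivor-Pell-Jura-Lund-Kent-Norn-Bria-Elm-Gale-Fenn-Hale still connects them, so the edge is not a bridge.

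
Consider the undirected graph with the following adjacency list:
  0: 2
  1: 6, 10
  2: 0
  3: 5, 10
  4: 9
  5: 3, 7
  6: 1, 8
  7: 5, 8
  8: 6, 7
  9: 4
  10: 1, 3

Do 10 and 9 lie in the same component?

No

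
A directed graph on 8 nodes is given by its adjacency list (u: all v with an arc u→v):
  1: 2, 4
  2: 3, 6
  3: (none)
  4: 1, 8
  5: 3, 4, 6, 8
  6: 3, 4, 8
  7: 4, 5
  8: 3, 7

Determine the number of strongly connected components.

{1, 2, 4, 5, 6, 7, 8} are all mutually reachable — one SCC of size 7.
{3} is an SCC by itself.
That gives 2 strongly connected components.

2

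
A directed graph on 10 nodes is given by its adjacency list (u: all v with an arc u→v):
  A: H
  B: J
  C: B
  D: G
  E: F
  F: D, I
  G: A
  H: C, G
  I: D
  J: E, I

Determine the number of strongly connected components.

{A, B, C, D, E, F, G, H, I, J} are all mutually reachable — one SCC of size 10.
That gives 1 strongly connected component.

1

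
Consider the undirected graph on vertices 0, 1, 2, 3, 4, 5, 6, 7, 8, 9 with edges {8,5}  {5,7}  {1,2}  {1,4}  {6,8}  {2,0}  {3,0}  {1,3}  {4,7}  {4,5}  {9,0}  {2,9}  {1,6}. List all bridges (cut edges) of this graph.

The edges on the cycle 2-9-0-2 are not bridges since each lies on that cycle.
Every edge lies on some cycle, so there are no bridges.

none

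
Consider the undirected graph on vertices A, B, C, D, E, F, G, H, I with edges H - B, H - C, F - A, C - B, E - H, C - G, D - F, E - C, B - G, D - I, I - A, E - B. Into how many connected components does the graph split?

Starting from A we can reach A, D, F, I. That is one component of size 4.
Starting from B we can reach B, C, E, G, H. That is one component of size 5.
Total: 2 components.

2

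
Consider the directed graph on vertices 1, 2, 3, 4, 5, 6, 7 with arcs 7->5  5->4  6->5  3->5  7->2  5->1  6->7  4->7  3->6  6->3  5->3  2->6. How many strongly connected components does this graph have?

2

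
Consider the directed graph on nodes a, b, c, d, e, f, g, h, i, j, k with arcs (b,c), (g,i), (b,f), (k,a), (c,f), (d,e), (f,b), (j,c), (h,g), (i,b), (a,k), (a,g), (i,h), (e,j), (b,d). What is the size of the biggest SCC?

6

{b, c, d, e, f, j} are all mutually reachable — one SCC of size 6.
{g, h, i} are all mutually reachable — one SCC of size 3.
{a, k} are all mutually reachable — one SCC of size 2.
The largest has 6 vertices.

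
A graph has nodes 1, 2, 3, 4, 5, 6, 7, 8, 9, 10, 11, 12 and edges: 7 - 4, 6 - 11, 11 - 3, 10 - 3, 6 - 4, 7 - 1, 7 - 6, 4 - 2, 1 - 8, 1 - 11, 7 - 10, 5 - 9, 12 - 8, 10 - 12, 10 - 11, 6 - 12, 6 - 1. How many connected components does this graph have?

2

Starting from 5 we can reach 5, 9. That is one component of size 2.
Starting from 1 we can reach 1, 2, 3, 4, 6, 7, 8, 10, 11, 12. That is one component of size 10.
Total: 2 components.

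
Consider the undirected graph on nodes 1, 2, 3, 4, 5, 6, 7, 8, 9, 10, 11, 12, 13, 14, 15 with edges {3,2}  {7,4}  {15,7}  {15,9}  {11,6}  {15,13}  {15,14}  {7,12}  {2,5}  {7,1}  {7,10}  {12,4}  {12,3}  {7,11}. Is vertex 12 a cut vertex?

Yes

Deleting 12 raises the number of components from 2 to 3, so 12 is a cut vertex.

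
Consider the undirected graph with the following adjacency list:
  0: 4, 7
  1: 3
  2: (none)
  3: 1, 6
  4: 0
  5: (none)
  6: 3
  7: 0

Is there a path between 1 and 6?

From 1 we can reach 1, 3, 6, which includes 6.

Yes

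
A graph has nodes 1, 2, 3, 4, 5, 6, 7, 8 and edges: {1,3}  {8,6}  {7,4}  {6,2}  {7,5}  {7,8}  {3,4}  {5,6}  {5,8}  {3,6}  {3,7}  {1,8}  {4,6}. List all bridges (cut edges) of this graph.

2-6

The edges on the cycle 1-3-7-4-6-8-1 are not bridges since each lies on that cycle.
But removing 2–6 disconnects 2 from 6 — this is a bridge.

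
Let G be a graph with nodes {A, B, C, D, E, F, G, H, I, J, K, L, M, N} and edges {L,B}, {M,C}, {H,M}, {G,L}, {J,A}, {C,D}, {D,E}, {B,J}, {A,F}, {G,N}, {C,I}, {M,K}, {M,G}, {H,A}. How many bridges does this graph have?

The edges on the cycle H-M-G-L-B-J-A-H are not bridges since each lies on that cycle.
But removing M-K disconnects M from K; removing D-E disconnects D from E; removing C-D disconnects C from D; removing C-M disconnects C from M — these are bridges.
In total 7 edges are bridges.

7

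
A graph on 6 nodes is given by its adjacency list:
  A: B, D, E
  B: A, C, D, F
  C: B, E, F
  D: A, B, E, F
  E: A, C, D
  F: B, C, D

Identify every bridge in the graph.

The edges on the cycle B-D-E-A-B are not bridges since each lies on that cycle.
Every edge lies on some cycle, so there are no bridges.

none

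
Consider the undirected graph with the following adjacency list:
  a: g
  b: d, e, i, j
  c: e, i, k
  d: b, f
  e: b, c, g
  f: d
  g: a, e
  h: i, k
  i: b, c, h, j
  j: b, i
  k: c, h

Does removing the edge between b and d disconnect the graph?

Yes

Removing b-d leaves no path between b and d: the component count goes from 1 to 2. So it is a bridge.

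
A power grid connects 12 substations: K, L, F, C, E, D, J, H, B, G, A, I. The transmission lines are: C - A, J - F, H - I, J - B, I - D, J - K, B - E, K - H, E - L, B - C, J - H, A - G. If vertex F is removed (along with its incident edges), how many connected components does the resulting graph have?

1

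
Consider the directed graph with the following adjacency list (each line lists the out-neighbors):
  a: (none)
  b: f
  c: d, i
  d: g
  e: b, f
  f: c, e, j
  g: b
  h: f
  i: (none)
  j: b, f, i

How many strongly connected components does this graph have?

4

{b, c, d, e, f, g, j} are all mutually reachable — one SCC of size 7.
{i} is an SCC by itself.
{h} is an SCC by itself.
{a} is an SCC by itself.
That gives 4 strongly connected components.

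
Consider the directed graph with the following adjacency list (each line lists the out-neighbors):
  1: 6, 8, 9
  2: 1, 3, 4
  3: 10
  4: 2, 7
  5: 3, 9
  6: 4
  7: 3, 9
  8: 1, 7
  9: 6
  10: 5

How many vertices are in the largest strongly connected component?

{1, 2, 3, 4, 5, 6, 7, 8, 9, 10} are all mutually reachable — one SCC of size 10.
The largest has 10 vertices.

10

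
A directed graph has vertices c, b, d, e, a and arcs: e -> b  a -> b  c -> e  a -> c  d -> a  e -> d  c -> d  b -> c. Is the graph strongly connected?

Yes

From a we can reach every vertex (a, b, c, d, e), and every vertex can reach a (a, b, c, d, e). So the whole graph is one strongly connected component.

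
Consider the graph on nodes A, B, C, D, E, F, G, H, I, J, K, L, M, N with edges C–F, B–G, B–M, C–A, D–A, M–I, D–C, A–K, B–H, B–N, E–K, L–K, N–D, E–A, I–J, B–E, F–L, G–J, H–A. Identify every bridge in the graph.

The edges on the cycle B-M-I-J-G-B are not bridges since each lies on that cycle.
Every edge lies on some cycle, so there are no bridges.

none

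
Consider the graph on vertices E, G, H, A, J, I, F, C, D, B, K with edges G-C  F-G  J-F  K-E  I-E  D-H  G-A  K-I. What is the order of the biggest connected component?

5

B is isolated — a component by itself.
Starting from D we can reach D, H. That is one component of size 2.
Starting from E we can reach E, I, K. That is one component of size 3.
Starting from A we can reach A, C, F, G, J. That is one component of size 5.
The largest has 5 vertices.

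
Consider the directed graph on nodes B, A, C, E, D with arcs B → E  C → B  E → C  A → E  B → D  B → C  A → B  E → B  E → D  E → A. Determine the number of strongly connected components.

2

{A, B, C, E} are all mutually reachable — one SCC of size 4.
{D} is an SCC by itself.
That gives 2 strongly connected components.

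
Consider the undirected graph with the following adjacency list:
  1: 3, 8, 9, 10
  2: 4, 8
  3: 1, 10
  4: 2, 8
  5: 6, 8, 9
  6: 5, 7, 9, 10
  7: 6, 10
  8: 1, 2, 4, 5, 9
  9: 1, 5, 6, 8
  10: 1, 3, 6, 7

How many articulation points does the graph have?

1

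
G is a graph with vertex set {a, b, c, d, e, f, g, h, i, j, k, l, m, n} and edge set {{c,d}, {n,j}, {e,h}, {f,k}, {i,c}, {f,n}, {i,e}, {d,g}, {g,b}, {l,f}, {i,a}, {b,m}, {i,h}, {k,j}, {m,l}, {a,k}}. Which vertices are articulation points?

Removing i increases the component count from 1 to 2, so i is a cut vertex.
By contrast removing b leaves 1 component; it is not a cut vertex. No other vertex is a cut vertex either.

i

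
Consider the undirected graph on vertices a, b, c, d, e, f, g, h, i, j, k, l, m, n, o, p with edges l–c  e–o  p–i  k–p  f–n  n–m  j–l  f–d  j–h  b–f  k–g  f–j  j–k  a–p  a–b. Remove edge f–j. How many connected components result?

f and j are still connected via f-b-a-p-k-j, so the component count stays at 2.

2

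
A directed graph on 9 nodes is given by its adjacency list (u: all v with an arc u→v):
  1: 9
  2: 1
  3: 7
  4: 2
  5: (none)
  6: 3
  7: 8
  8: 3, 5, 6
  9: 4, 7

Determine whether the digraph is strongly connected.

There is no directed path from 5 to 1, so the graph is not strongly connected.

No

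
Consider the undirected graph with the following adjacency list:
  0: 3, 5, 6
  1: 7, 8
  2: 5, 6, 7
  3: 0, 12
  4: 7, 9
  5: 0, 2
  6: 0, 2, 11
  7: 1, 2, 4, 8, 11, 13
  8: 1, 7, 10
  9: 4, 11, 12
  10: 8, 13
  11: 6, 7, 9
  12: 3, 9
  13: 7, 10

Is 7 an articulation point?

Deleting 7 raises the number of components from 1 to 2, so 7 is a cut vertex.

Yes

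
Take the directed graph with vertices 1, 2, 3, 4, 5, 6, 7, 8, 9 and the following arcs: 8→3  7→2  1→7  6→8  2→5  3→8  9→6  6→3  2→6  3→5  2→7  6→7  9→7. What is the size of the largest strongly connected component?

{2, 6, 7} are all mutually reachable — one SCC of size 3.
{3, 8} are all mutually reachable — one SCC of size 2.
{5} is an SCC by itself.
{1} is an SCC by itself.
{9} is an SCC by itself.
(and 1 more singleton SCC)
The largest has 3 vertices.

3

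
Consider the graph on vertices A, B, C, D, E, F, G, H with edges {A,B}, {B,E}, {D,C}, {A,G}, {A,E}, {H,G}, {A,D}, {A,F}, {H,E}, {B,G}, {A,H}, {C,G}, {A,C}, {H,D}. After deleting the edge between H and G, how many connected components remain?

H and G are still connected via H-A-G, so the component count stays at 1.

1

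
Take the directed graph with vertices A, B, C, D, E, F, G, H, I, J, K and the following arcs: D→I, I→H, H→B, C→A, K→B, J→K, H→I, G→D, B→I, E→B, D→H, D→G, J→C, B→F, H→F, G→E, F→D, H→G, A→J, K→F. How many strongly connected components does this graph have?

{B, D, E, F, G, H, I} are all mutually reachable — one SCC of size 7.
{A, C, J} are all mutually reachable — one SCC of size 3.
{K} is an SCC by itself.
That gives 3 strongly connected components.

3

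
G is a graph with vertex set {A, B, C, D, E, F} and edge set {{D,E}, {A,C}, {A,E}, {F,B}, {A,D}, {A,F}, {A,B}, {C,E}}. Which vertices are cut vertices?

Removing A increases the component count from 1 to 2, so A is a cut vertex.
By contrast removing F leaves 1 component; it is not a cut vertex. No other vertex is a cut vertex either.

A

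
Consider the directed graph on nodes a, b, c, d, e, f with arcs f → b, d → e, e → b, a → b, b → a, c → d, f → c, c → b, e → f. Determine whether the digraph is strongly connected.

There is no directed path from a to d, so the graph is not strongly connected.

No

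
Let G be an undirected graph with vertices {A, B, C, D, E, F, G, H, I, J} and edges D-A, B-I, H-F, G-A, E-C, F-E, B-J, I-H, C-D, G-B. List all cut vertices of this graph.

Removing B increases the component count from 1 to 2, so B is a cut vertex.
By contrast removing I leaves 1 component; it is not a cut vertex. No other vertex is a cut vertex either.

B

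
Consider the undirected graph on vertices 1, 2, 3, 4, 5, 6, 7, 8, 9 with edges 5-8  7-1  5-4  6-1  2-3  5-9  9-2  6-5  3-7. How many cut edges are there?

The edges on the cycle 6-5-9-2-3-7-1-6 are not bridges since each lies on that cycle.
But removing 8-5 disconnects 8 from 5; removing 5-4 disconnects 5 from 4 — these are bridges.
That makes 2 bridges.

2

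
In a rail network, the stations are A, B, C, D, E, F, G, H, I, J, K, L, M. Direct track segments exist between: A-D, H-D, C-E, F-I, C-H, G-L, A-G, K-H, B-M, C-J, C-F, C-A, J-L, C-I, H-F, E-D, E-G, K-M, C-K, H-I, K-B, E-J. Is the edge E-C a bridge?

After removing E-C, the path E-J-C still connects them, so the edge is not a bridge.

No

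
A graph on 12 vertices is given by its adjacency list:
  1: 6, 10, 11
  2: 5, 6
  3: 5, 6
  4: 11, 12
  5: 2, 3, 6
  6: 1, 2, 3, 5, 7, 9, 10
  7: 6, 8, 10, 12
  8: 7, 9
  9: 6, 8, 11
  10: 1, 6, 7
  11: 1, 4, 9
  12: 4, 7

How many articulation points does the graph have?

Removing 6 increases the component count from 1 to 2, so 6 is a cut vertex.
By contrast removing 2 leaves 1 component; it is not a cut vertex. No other vertex is a cut vertex either.

1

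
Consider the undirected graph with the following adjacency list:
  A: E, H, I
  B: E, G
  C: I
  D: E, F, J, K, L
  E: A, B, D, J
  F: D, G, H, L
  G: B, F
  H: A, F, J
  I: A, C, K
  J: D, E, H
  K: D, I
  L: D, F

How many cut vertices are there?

Removing I increases the component count from 1 to 2, so I is a cut vertex.
By contrast removing F leaves 1 component; it is not a cut vertex. No other vertex is a cut vertex either.

1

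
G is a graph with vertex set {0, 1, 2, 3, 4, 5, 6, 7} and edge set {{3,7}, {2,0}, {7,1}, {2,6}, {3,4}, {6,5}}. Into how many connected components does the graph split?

2

Starting from 0 we can reach 0, 2, 5, 6. That is one component of size 4.
Starting from 1 we can reach 1, 3, 4, 7. That is one component of size 4.
Total: 2 components.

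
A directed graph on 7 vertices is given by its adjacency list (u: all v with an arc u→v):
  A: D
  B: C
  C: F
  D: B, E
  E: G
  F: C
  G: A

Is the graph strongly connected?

No

There is no directed path from B to A, so the graph is not strongly connected.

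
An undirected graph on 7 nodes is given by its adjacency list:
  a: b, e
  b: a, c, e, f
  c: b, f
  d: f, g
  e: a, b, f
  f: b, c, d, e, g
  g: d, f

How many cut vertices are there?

1

Removing f increases the component count from 1 to 2, so f is a cut vertex.
By contrast removing a leaves 1 component; it is not a cut vertex. No other vertex is a cut vertex either.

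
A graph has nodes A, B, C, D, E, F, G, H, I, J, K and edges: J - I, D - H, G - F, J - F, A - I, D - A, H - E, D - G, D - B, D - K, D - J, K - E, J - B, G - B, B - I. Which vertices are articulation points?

Removing D increases the component count from 2 to 3, so D is a cut vertex.
By contrast removing H leaves 2 components; it is not a cut vertex. No other vertex is a cut vertex either.

D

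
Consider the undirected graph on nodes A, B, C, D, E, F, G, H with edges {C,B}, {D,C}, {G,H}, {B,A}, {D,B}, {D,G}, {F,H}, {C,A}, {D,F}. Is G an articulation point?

No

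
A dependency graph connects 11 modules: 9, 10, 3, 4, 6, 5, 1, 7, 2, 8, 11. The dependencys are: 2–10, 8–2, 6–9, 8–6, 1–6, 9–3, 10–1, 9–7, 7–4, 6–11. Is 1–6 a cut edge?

After removing 1–6, the path 1-10-2-8-6 still connects them, so the edge is not a bridge.

No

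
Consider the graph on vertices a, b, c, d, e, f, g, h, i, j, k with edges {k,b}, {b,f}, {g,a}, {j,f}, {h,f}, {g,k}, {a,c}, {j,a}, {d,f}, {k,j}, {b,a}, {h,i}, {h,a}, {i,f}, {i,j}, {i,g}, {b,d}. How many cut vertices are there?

1

Removing a increases the component count from 2 to 3, so a is a cut vertex.
By contrast removing j leaves 2 components; it is not a cut vertex. No other vertex is a cut vertex either.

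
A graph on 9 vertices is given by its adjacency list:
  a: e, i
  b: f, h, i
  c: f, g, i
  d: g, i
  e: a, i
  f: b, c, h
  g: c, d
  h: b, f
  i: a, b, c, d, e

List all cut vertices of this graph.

i

Removing i increases the component count from 1 to 2, so i is a cut vertex.
By contrast removing h leaves 1 component; it is not a cut vertex. No other vertex is a cut vertex either.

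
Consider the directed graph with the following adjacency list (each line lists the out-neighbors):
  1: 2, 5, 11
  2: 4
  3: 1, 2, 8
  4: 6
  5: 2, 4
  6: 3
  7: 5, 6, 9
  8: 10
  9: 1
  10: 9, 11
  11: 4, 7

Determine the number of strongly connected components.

1

{1, 2, 3, 4, 5, 6, 7, 8, 9, 10, 11} are all mutually reachable — one SCC of size 11.
That gives 1 strongly connected component.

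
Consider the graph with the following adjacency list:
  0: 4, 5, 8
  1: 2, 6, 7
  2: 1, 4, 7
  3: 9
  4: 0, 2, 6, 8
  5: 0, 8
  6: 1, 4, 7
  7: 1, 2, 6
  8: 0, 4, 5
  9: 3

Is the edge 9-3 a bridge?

Yes

Removing 9-3 leaves no path between 9 and 3: the component count goes from 2 to 3. So it is a bridge.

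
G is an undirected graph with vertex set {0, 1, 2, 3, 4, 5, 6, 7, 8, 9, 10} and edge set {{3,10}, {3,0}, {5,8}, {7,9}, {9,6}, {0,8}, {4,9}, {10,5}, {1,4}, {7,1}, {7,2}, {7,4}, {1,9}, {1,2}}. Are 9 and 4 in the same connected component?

Yes

From 9 we can reach 1, 2, 4, 6, 7, 9, which includes 4.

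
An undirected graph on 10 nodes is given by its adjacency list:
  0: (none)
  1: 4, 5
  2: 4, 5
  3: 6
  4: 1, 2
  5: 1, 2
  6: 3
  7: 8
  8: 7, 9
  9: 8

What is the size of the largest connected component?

4

0 is isolated — a component by itself.
Starting from 3 we can reach 3, 6. That is one component of size 2.
Starting from 7 we can reach 7, 8, 9. That is one component of size 3.
Starting from 1 we can reach 1, 2, 4, 5. That is one component of size 4.
The largest has 4 vertices.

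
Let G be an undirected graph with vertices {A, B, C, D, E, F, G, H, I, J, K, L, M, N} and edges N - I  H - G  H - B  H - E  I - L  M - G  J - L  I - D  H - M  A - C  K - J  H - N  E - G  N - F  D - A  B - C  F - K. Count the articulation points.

Removing H increases the component count from 1 to 2, so H is a cut vertex.
By contrast removing C leaves 1 component; it is not a cut vertex. No other vertex is a cut vertex either.

1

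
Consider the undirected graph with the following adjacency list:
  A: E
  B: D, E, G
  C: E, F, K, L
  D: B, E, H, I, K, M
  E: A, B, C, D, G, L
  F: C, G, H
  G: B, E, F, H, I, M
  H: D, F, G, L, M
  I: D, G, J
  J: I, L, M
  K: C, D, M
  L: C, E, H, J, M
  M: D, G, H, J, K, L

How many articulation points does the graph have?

1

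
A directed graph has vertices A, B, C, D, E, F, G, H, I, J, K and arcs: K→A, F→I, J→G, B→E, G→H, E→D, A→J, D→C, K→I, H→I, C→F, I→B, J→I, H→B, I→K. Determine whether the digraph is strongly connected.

Yes

From B we can reach every vertex (A, B, C, D, E, F, G, H, I, J, K), and every vertex can reach B (A, B, C, D, E, F, G, H, I, J, K). So the whole graph is one strongly connected component.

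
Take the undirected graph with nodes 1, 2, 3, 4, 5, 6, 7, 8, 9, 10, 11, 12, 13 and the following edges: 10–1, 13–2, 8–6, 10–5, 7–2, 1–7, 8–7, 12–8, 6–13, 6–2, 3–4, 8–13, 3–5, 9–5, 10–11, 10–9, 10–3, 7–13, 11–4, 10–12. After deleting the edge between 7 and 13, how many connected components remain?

1

7 and 13 are still connected via 7-8-13, so the component count stays at 1.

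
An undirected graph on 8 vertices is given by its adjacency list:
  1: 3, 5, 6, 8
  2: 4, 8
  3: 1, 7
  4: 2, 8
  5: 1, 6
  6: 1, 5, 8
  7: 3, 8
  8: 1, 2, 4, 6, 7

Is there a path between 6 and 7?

From 6 we can reach 1, 2, 3, 4, 5, 6, 7, 8, which includes 7.

Yes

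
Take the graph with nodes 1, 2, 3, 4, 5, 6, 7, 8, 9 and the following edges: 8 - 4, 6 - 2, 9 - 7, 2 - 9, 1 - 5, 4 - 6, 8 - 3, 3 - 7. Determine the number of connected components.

2

Starting from 1 we can reach 1, 5. That is one component of size 2.
Starting from 2 we can reach 2, 3, 4, 6, 7, 8, 9. That is one component of size 7.
Total: 2 components.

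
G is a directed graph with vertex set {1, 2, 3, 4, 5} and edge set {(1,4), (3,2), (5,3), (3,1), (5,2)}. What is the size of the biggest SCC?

1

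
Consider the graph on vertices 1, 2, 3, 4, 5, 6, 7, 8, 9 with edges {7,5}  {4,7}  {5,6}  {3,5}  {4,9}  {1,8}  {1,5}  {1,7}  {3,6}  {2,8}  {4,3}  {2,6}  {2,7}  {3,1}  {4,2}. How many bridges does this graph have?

The edges on the cycle 4-3-1-7-2-4 are not bridges since each lies on that cycle.
But removing 9 - 4 disconnects 9 from 4 — this is a bridge.

1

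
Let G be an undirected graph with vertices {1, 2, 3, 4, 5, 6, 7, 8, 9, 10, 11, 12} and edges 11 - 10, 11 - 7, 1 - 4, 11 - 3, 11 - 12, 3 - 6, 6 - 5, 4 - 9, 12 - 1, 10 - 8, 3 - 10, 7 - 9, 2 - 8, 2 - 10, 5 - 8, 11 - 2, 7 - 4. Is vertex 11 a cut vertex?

Yes

Deleting 11 raises the number of components from 1 to 2, so 11 is a cut vertex.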